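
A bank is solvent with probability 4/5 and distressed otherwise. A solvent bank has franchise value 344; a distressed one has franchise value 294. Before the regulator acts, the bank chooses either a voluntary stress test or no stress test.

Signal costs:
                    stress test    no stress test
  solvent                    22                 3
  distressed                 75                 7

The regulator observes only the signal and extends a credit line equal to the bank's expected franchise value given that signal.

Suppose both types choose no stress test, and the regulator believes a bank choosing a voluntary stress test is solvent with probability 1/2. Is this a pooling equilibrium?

Yes

On the equilibrium path (no stress test) the regulator holds the prior 4/5 and pays 4/5·344 + 1/5·294 = 334. Off-path (stress test) belief 1/2 gives 1/2·344 + 1/2·294 = 319.
Solvent: no stress test gives 334 − 3 = 331; stress test gives 319 − 22 = 297. Stays. ✓
Distressed: no stress test gives 334 − 7 = 327; stress test gives 319 − 75 = 244. Stays. ✓
Beliefs are Bayes-consistent on-path and both types best-respond.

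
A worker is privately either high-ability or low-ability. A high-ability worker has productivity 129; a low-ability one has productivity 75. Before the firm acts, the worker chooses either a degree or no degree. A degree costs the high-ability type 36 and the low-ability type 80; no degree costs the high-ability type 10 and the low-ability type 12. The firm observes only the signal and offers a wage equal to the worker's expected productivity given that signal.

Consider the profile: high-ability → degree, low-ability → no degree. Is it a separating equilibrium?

Yes

If types separate, degree earns payment 129 and no degree earns 75.
High-ability: degree gives 129 − 36 = 93; no degree gives 75 − 10 = 65. No deviation. ✓
Low-ability: no degree gives 75 − 12 = 63; degree gives 129 − 80 = 49. No deviation. ✓
Both incentive constraints hold.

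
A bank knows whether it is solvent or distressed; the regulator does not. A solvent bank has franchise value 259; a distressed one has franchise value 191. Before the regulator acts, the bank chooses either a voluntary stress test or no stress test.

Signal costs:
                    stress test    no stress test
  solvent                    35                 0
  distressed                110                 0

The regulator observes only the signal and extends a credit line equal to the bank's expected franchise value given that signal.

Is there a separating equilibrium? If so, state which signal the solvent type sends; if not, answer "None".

stress test

Try solvent → stress test, distressed → no stress test:
  If types separate, stress test earns payment 259 and no stress test earns 191.
  Solvent: stress test gives 259 − 35 = 224; no stress test gives 191 − 0 = 191. No deviation. ✓
  Distressed: no stress test gives 191 − 0 = 191; stress test gives 259 − 110 = 149. No deviation. ✓
Both hold — the solvent type sends stress test.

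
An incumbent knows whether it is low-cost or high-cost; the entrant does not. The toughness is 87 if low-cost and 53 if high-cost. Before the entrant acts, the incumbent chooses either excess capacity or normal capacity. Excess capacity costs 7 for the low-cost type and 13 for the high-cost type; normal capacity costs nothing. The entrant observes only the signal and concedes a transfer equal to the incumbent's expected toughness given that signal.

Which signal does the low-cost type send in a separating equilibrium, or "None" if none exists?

Try low-cost → excess capacity, high-cost → normal capacity:
  Under separation the entrant infers type exactly: excess capacity → low-cost (pays 87), normal capacity → high-cost (pays 53).
  Low-cost: excess capacity gives 87 − 7 = 80; normal capacity gives 53 − 0 = 53. No deviation. ✓
  High-cost: normal capacity gives 53 − 0 = 53; excess capacity gives 87 − 13 = 74. Would deviate. ✗
Try low-cost → normal capacity, high-cost → excess capacity:
  Under separation the entrant infers type exactly: normal capacity → low-cost (pays 87), excess capacity → high-cost (pays 53).
  Low-cost: normal capacity gives 87 − 0 = 87; excess capacity gives 53 − 7 = 46. No deviation. ✓
  High-cost: excess capacity gives 53 − 13 = 40; normal capacity gives 87 − 0 = 87. Would deviate. ✗
Neither assignment is incentive-compatible.

None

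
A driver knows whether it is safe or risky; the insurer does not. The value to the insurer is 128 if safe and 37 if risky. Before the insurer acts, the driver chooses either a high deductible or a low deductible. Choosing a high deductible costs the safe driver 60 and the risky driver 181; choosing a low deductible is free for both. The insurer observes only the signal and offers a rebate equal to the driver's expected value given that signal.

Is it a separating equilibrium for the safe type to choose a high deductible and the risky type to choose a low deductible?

If types separate, high deductible earns payment 128 and low deductible earns 37.
Safe: high deductible gives 128 − 60 = 68; low deductible gives 37 − 0 = 37. No deviation. ✓
Risky: low deductible gives 37 − 0 = 37; high deductible gives 128 − 181 = -53. No deviation. ✓
Both incentive constraints hold.

Yes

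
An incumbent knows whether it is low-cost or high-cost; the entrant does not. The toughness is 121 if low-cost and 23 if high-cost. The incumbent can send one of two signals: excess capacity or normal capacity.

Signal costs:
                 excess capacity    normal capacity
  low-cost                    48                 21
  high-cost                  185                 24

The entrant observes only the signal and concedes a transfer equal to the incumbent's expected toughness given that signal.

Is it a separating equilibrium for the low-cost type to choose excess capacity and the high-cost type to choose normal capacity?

Under separation the entrant infers type exactly: excess capacity → low-cost (pays 121), normal capacity → high-cost (pays 23).
Low-cost: excess capacity gives 121 − 48 = 73; normal capacity gives 23 − 21 = 2. No deviation. ✓
High-cost: normal capacity gives 23 − 24 = -1; excess capacity gives 121 − 185 = -64. No deviation. ✓
Neither type gains from mimicking the other.

Yes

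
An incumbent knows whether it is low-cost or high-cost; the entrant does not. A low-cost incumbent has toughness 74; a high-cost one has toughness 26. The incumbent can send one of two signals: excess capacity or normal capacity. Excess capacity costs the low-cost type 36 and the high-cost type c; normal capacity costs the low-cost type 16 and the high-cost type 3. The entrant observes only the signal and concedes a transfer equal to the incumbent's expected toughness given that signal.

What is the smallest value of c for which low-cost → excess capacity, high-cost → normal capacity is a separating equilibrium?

51

Under separation: excess capacity → low-cost (pays 74); normal capacity → high-cost (pays 26).
Low-cost: 74 − 36 = 38 ≥ 26 − 16 = 10. Holds regardless of c. ✓
High-cost: 26 − 3 ≥ 74 − c, so c ≥ 74 − 23 = 51.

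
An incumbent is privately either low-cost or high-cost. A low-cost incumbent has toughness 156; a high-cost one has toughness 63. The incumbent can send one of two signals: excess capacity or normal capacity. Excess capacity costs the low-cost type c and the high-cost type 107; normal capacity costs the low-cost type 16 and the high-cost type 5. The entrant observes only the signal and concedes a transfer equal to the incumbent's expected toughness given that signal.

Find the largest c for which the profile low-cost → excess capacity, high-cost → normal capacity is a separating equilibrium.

Under separation: excess capacity → low-cost (pays 156); normal capacity → high-cost (pays 63).
High-cost: 63 − 5 = 58 ≥ 156 − 107 = 49. Holds regardless of c. ✓
Low-cost: 156 − c ≥ 63 − 16, so c ≤ 156 − 47 = 109.

109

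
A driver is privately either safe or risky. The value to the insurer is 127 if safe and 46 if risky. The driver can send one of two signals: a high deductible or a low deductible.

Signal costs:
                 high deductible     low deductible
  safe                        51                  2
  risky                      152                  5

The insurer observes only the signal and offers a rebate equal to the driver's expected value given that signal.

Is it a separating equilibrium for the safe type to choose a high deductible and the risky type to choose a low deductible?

Under separation the insurer infers type exactly: high deductible → safe (pays 127), low deductible → risky (pays 46).
Safe: high deductible gives 127 − 51 = 76; low deductible gives 46 − 2 = 44. No deviation. ✓
Risky: low deductible gives 46 − 5 = 41; high deductible gives 127 − 152 = -25. No deviation. ✓
Both incentive constraints hold.

Yes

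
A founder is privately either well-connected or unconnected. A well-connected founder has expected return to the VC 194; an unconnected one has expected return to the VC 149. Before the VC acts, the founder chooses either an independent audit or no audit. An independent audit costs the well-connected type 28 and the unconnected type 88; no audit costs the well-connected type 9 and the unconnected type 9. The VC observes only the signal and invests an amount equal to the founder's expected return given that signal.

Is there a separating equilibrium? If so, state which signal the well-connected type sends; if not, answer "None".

audit

Try well-connected → audit, unconnected → no audit:
  If types separate, audit earns payment 194 and no audit earns 149.
  Well-connected: audit gives 194 − 28 = 166; no audit gives 149 − 9 = 140. No deviation. ✓
  Unconnected: no audit gives 149 − 9 = 140; audit gives 194 − 88 = 106. No deviation. ✓
Both hold — the well-connected type sends audit.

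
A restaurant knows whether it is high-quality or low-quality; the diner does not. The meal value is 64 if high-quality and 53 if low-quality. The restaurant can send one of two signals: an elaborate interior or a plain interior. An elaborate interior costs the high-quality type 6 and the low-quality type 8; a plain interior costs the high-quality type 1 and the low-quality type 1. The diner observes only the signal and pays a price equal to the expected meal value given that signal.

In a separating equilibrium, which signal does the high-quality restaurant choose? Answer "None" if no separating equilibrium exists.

Try high-quality → elaborate interior, low-quality → plain interior:
  Under separation the diner infers type exactly: elaborate interior → high-quality (pays 64), plain interior → low-quality (pays 53).
  High-quality: elaborate interior gives 64 − 6 = 58; plain interior gives 53 − 1 = 52. No deviation. ✓
  Low-quality: plain interior gives 53 − 1 = 52; elaborate interior gives 64 − 8 = 56. Would deviate. ✗
Try high-quality → plain interior, low-quality → elaborate interior:
  Under separation the diner infers type exactly: plain interior → high-quality (pays 64), elaborate interior → low-quality (pays 53).
  High-quality: plain interior gives 64 − 1 = 63; elaborate interior gives 53 − 6 = 47. No deviation. ✓
  Low-quality: elaborate interior gives 53 − 8 = 45; plain interior gives 64 − 1 = 63. Would deviate. ✗
Neither assignment is incentive-compatible.

None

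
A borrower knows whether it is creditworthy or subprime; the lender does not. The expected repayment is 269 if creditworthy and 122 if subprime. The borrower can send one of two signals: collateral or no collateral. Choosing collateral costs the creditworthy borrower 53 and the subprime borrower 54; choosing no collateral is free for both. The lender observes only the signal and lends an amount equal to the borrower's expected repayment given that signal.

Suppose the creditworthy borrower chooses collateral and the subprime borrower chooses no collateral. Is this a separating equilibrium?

Under separation the lender infers type exactly: collateral → creditworthy (pays 269), no collateral → subprime (pays 122).
Creditworthy: collateral gives 269 − 53 = 216; no collateral gives 122 − 0 = 122. No deviation. ✓
Subprime: no collateral gives 122 − 0 = 122; collateral gives 269 − 54 = 215. Would deviate. ✗

No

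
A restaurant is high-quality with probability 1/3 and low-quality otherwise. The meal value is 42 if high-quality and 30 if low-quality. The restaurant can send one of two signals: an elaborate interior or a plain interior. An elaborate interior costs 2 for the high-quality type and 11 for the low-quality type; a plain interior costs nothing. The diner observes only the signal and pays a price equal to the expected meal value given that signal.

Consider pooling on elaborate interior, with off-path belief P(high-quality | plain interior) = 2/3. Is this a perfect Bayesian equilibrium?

No

At the pooled signal (elaborate interior) the diner holds the prior 1/3 and pays 1/3·42 + 2/3·30 = 34. Off-path (plain interior) belief 2/3 gives 2/3·42 + 1/3·30 = 38.
High-quality: elaborate interior gives 34 − 2 = 32; plain interior gives 38 − 0 = 38. Deviates. ✗
Low-quality: elaborate interior gives 34 − 11 = 23; plain interior gives 38 − 0 = 38. Deviates. ✗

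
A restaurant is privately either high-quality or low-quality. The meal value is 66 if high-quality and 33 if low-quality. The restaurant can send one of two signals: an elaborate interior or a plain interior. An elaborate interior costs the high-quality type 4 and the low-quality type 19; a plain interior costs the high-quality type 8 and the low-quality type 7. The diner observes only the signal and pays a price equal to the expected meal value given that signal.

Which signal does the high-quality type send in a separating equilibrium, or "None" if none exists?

Try high-quality → elaborate interior, low-quality → plain interior:
  Under separation the diner infers type exactly: elaborate interior → high-quality (pays 66), plain interior → low-quality (pays 33).
  High-quality: elaborate interior gives 66 − 4 = 62; plain interior gives 33 − 8 = 25. No deviation. ✓
  Low-quality: plain interior gives 33 − 7 = 26; elaborate interior gives 66 − 19 = 47. Would deviate. ✗
Try high-quality → plain interior, low-quality → elaborate interior:
  Under separation the diner infers type exactly: plain interior → high-quality (pays 66), elaborate interior → low-quality (pays 33).
  High-quality: plain interior gives 66 − 8 = 58; elaborate interior gives 33 − 4 = 29. No deviation. ✓
  Low-quality: elaborate interior gives 33 − 19 = 14; plain interior gives 66 − 7 = 59. Would deviate. ✗
Neither assignment is incentive-compatible.

None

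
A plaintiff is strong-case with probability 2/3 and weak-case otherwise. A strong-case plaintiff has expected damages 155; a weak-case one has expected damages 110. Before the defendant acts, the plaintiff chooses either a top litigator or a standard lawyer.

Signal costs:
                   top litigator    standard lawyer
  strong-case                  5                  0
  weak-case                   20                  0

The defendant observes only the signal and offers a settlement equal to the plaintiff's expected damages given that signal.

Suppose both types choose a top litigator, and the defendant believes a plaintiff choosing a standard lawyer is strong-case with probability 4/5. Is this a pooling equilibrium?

On the equilibrium path (top litigator) the defendant holds the prior 2/3 and pays 2/3·155 + 1/3·110 = 140. Off-path (standard lawyer) belief 4/5 gives 4/5·155 + 1/5·110 = 146.
Strong-case: top litigator gives 140 − 5 = 135; standard lawyer gives 146 − 0 = 146. Deviates. ✗
Weak-case: top litigator gives 140 − 20 = 120; standard lawyer gives 146 − 0 = 146. Deviates. ✗

No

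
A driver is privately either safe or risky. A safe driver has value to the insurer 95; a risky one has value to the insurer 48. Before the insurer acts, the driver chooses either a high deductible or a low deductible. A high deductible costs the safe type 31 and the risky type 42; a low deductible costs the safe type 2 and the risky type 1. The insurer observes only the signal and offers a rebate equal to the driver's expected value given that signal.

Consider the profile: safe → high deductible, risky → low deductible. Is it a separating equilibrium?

If types separate, high deductible earns payment 95 and low deductible earns 48.
Safe: high deductible gives 95 − 31 = 64; low deductible gives 48 − 2 = 46. No deviation. ✓
Risky: low deductible gives 48 − 1 = 47; high deductible gives 95 − 42 = 53. Would deviate. ✗

No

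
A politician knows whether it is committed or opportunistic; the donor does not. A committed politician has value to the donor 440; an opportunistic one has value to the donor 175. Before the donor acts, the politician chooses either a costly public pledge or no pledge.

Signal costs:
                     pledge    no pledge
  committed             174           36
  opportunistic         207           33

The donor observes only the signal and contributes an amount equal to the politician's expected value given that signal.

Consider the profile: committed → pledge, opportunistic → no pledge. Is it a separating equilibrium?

No

Under separation the donor infers type exactly: pledge → committed (pays 440), no pledge → opportunistic (pays 175).
Committed: pledge gives 440 − 174 = 266; no pledge gives 175 − 36 = 139. No deviation. ✓
Opportunistic: no pledge gives 175 − 33 = 142; pledge gives 440 − 207 = 233. Would deviate. ✗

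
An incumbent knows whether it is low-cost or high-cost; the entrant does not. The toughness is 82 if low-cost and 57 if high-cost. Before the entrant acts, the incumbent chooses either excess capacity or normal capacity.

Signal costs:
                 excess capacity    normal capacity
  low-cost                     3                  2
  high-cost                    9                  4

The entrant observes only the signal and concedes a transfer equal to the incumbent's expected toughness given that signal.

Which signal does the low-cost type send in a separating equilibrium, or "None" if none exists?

None

Try low-cost → excess capacity, high-cost → normal capacity:
  Under separation the entrant infers type exactly: excess capacity → low-cost (pays 82), normal capacity → high-cost (pays 57).
  Low-cost: excess capacity gives 82 − 3 = 79; normal capacity gives 57 − 2 = 55. No deviation. ✓
  High-cost: normal capacity gives 57 − 4 = 53; excess capacity gives 82 − 9 = 73. Would deviate. ✗
Try low-cost → normal capacity, high-cost → excess capacity:
  Under separation the entrant infers type exactly: normal capacity → low-cost (pays 82), excess capacity → high-cost (pays 57).
  Low-cost: normal capacity gives 82 − 2 = 80; excess capacity gives 57 − 3 = 54. No deviation. ✓
  High-cost: excess capacity gives 57 − 9 = 48; normal capacity gives 82 − 4 = 78. Would deviate. ✗
Neither assignment is incentive-compatible.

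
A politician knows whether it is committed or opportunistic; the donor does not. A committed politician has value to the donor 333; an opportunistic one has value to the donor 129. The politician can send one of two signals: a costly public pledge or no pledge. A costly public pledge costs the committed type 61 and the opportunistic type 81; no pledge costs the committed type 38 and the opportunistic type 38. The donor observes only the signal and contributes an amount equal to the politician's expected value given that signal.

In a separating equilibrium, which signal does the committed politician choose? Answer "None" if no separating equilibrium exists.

None

Try committed → pledge, opportunistic → no pledge:
  If types separate, pledge earns payment 333 and no pledge earns 129.
  Committed: pledge gives 333 − 61 = 272; no pledge gives 129 − 38 = 91. No deviation. ✓
  Opportunistic: no pledge gives 129 − 38 = 91; pledge gives 333 − 81 = 252. Would deviate. ✗
Try committed → no pledge, opportunistic → pledge:
  If types separate, no pledge earns payment 333 and pledge earns 129.
  Committed: no pledge gives 333 − 38 = 295; pledge gives 129 − 61 = 68. No deviation. ✓
  Opportunistic: pledge gives 129 − 81 = 48; no pledge gives 333 − 38 = 295. Would deviate. ✗
Neither assignment is incentive-compatible.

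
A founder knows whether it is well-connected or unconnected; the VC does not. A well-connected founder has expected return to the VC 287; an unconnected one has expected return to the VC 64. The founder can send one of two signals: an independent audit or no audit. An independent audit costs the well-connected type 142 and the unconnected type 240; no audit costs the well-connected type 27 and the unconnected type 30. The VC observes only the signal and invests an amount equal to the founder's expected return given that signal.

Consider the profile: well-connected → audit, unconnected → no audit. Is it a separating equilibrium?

No

Under separation the VC infers type exactly: audit → well-connected (pays 287), no audit → unconnected (pays 64).
Well-connected: audit gives 287 − 142 = 145; no audit gives 64 − 27 = 37. No deviation. ✓
Unconnected: no audit gives 64 − 30 = 34; audit gives 287 − 240 = 47. Would deviate. ✗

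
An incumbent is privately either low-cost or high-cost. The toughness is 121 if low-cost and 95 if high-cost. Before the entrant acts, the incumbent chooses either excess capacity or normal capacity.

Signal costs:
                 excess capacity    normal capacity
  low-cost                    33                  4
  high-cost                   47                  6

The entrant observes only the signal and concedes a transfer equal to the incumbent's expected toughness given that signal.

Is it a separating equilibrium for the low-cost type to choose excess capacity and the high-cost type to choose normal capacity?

No

Under separation the entrant infers type exactly: excess capacity → low-cost (pays 121), normal capacity → high-cost (pays 95).
Low-cost: excess capacity gives 121 − 33 = 88; normal capacity gives 95 − 4 = 91. Would deviate. ✗
High-cost: normal capacity gives 95 − 6 = 89; excess capacity gives 121 − 47 = 74. No deviation. ✓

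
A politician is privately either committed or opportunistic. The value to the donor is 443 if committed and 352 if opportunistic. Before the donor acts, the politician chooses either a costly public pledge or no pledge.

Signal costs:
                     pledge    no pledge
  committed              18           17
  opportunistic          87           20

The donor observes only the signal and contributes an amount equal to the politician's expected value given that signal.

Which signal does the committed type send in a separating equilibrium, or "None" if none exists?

Try committed → pledge, opportunistic → no pledge:
  Under separation the donor infers type exactly: pledge → committed (pays 443), no pledge → opportunistic (pays 352).
  Committed: pledge gives 443 − 18 = 425; no pledge gives 352 − 17 = 335. No deviation. ✓
  Opportunistic: no pledge gives 352 − 20 = 332; pledge gives 443 − 87 = 356. Would deviate. ✗
Try committed → no pledge, opportunistic → pledge:
  Under separation the donor infers type exactly: no pledge → committed (pays 443), pledge → opportunistic (pays 352).
  Committed: no pledge gives 443 − 17 = 426; pledge gives 352 − 18 = 334. No deviation. ✓
  Opportunistic: pledge gives 352 − 87 = 265; no pledge gives 443 − 20 = 423. Would deviate. ✗
Neither assignment is incentive-compatible.

None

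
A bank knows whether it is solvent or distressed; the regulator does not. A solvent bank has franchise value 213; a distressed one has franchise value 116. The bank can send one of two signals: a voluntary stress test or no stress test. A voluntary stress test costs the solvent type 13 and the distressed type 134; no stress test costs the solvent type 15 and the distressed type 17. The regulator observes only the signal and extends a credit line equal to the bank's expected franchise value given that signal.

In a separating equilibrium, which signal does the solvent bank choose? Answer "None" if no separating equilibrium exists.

Try solvent → stress test, distressed → no stress test:
  Under separation the regulator infers type exactly: stress test → solvent (pays 213), no stress test → distressed (pays 116).
  Solvent: stress test gives 213 − 13 = 200; no stress test gives 116 − 15 = 101. No deviation. ✓
  Distressed: no stress test gives 116 − 17 = 99; stress test gives 213 − 134 = 79. No deviation. ✓
Both hold — the solvent type sends stress test.

stress test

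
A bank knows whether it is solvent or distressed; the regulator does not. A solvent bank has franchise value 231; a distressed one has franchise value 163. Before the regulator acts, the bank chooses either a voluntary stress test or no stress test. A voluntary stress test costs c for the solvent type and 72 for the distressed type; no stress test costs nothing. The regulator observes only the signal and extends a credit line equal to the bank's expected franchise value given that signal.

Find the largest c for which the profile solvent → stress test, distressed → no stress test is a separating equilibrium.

Under separation: stress test → solvent (pays 231); no stress test → distressed (pays 163).
Distressed: 163 − 0 = 163 ≥ 231 − 72 = 159. Holds regardless of c. ✓
Solvent: 231 − c ≥ 163 − 0, so c ≤ 231 − 163 = 68.

68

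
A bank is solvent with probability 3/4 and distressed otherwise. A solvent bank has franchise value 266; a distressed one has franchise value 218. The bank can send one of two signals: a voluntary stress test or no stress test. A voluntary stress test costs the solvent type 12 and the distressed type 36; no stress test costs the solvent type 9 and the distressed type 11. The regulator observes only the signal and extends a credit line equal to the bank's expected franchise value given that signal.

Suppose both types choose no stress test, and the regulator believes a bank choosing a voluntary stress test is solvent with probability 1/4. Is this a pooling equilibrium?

Yes

At the pooled signal (no stress test) the regulator holds the prior 3/4 and pays 3/4·266 + 1/4·218 = 254. Off-path (stress test) belief 1/4 gives 1/4·266 + 3/4·218 = 230.
Solvent: no stress test gives 254 − 9 = 245; stress test gives 230 − 12 = 218. Stays. ✓
Distressed: no stress test gives 254 − 11 = 243; stress test gives 230 − 36 = 194. Stays. ✓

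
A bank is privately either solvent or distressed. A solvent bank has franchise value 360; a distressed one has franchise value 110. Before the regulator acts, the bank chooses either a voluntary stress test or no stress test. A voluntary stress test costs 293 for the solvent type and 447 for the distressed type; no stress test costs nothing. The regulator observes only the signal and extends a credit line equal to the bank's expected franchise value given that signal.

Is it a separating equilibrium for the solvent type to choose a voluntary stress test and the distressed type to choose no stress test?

Under separation the regulator infers type exactly: stress test → solvent (pays 360), no stress test → distressed (pays 110).
Solvent: stress test gives 360 − 293 = 67; no stress test gives 110 − 0 = 110. Would deviate. ✗
Distressed: no stress test gives 110 − 0 = 110; stress test gives 360 − 447 = -87. No deviation. ✓

No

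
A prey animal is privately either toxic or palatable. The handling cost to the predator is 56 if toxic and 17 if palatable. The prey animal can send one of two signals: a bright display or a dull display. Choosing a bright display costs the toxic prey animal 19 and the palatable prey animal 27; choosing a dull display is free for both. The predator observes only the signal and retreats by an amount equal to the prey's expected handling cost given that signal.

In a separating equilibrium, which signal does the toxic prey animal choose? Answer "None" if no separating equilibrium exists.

None

Try toxic → bright display, palatable → dull display:
  If types separate, bright display earns payment 56 and dull display earns 17.
  Toxic: bright display gives 56 − 19 = 37; dull display gives 17 − 0 = 17. No deviation. ✓
  Palatable: dull display gives 17 − 0 = 17; bright display gives 56 − 27 = 29. Would deviate. ✗
Try toxic → dull display, palatable → bright display:
  If types separate, dull display earns payment 56 and bright display earns 17.
  Toxic: dull display gives 56 − 0 = 56; bright display gives 17 − 19 = -2. No deviation. ✓
  Palatable: bright display gives 17 − 27 = -10; dull display gives 56 − 0 = 56. Would deviate. ✗
Neither assignment is incentive-compatible.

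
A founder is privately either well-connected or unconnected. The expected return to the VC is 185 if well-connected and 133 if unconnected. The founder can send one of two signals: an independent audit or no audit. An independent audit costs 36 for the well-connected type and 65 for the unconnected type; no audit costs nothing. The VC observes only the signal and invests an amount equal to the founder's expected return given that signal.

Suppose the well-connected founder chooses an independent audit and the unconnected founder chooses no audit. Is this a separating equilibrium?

Yes

If types separate, audit earns payment 185 and no audit earns 133.
Well-connected: audit gives 185 − 36 = 149; no audit gives 133 − 0 = 133. No deviation. ✓
Unconnected: no audit gives 133 − 0 = 133; audit gives 185 − 65 = 120. No deviation. ✓
Neither type gains from mimicking the other.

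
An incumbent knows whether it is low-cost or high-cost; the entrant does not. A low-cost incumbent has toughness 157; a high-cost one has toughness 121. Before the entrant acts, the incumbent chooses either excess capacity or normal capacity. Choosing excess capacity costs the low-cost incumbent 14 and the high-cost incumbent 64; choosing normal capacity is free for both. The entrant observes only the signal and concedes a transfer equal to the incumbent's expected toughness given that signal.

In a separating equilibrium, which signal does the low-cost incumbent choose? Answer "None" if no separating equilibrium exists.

excess capacity

Try low-cost → excess capacity, high-cost → normal capacity:
  If types separate, excess capacity earns payment 157 and normal capacity earns 121.
  Low-cost: excess capacity gives 157 − 14 = 143; normal capacity gives 121 − 0 = 121. No deviation. ✓
  High-cost: normal capacity gives 121 − 0 = 121; excess capacity gives 157 − 64 = 93. No deviation. ✓
Both hold — the low-cost type sends excess capacity.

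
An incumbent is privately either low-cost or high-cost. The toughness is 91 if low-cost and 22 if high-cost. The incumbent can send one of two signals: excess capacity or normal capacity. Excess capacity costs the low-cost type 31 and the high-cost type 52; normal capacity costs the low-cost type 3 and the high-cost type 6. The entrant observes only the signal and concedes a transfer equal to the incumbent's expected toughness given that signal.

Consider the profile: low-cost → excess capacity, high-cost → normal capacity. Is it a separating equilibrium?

No

Under separation the entrant infers type exactly: excess capacity → low-cost (pays 91), normal capacity → high-cost (pays 22).
Low-cost: excess capacity gives 91 − 31 = 60; normal capacity gives 22 − 3 = 19. No deviation. ✓
High-cost: normal capacity gives 22 − 6 = 16; excess capacity gives 91 − 52 = 39. Would deviate. ✗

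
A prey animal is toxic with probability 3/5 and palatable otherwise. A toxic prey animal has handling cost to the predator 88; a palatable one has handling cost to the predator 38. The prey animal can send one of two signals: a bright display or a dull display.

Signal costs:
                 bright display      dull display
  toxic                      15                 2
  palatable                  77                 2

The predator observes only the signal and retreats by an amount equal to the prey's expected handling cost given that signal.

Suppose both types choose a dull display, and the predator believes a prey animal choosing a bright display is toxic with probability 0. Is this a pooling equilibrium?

At the pooled signal (dull display) the predator holds the prior 3/5 and pays 3/5·88 + 2/5·38 = 68. Off-path (bright display) belief 0 gives 0·88 + 1·38 = 38.
Toxic: dull display gives 68 − 2 = 66; bright display gives 38 − 15 = 23. Stays. ✓
Palatable: dull display gives 68 − 2 = 66; bright display gives 38 − 77 = -39. Stays. ✓

Yes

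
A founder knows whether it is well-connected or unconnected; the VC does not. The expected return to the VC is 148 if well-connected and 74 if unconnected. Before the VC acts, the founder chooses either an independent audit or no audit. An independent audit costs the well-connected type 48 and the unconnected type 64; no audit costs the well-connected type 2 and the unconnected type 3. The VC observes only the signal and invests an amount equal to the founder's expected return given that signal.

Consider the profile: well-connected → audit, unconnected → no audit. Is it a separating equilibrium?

If types separate, audit earns payment 148 and no audit earns 74.
Well-connected: audit gives 148 − 48 = 100; no audit gives 74 − 2 = 72. No deviation. ✓
Unconnected: no audit gives 74 − 3 = 71; audit gives 148 − 64 = 84. Would deviate. ✗

No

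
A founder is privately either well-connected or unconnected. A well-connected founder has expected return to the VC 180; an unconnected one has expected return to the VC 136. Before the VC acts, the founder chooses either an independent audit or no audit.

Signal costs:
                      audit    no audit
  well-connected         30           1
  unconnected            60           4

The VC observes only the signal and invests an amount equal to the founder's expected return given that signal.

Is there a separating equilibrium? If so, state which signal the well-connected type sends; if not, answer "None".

audit

Try well-connected → audit, unconnected → no audit:
  Under separation the VC infers type exactly: audit → well-connected (pays 180), no audit → unconnected (pays 136).
  Well-connected: audit gives 180 − 30 = 150; no audit gives 136 − 1 = 135. No deviation. ✓
  Unconnected: no audit gives 136 − 4 = 132; audit gives 180 − 60 = 120. No deviation. ✓
Both hold — the well-connected type sends audit.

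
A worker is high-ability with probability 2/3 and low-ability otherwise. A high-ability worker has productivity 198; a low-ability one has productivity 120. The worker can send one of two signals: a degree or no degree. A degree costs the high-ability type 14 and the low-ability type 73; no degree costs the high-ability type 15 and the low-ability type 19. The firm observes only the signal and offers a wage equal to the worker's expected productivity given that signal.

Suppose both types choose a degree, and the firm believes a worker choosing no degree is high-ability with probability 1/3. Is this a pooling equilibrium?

No

At the pooled signal (degree) the firm holds the prior 2/3 and pays 2/3·198 + 1/3·120 = 172. Off-path (no degree) belief 1/3 gives 1/3·198 + 2/3·120 = 146.
High-ability: degree gives 172 − 14 = 158; no degree gives 146 − 15 = 131. Stays. ✓
Low-ability: degree gives 172 − 73 = 99; no degree gives 146 − 19 = 127. Deviates. ✗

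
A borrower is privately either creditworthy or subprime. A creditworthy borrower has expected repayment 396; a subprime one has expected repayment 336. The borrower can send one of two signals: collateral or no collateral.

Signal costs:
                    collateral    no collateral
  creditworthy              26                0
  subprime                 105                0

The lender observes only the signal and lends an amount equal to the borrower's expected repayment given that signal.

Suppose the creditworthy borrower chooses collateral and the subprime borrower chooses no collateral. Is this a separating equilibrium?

If types separate, collateral earns payment 396 and no collateral earns 336.
Creditworthy: collateral gives 396 − 26 = 370; no collateral gives 336 − 0 = 336. No deviation. ✓
Subprime: no collateral gives 336 − 0 = 336; collateral gives 396 − 105 = 291. No deviation. ✓
Both incentive constraints hold.

Yes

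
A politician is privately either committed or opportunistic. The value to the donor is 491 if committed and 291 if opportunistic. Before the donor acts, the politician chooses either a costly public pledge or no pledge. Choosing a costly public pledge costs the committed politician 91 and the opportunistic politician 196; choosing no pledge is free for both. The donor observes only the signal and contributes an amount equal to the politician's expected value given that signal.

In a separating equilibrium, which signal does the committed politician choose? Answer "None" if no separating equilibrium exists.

Try committed → pledge, opportunistic → no pledge:
  If types separate, pledge earns payment 491 and no pledge earns 291.
  Committed: pledge gives 491 − 91 = 400; no pledge gives 291 − 0 = 291. No deviation. ✓
  Opportunistic: no pledge gives 291 − 0 = 291; pledge gives 491 − 196 = 295. Would deviate. ✗
Try committed → no pledge, opportunistic → pledge:
  If types separate, no pledge earns payment 491 and pledge earns 291.
  Committed: no pledge gives 491 − 0 = 491; pledge gives 291 − 91 = 200. No deviation. ✓
  Opportunistic: pledge gives 291 − 196 = 95; no pledge gives 491 − 0 = 491. Would deviate. ✗
Neither assignment is incentive-compatible.

None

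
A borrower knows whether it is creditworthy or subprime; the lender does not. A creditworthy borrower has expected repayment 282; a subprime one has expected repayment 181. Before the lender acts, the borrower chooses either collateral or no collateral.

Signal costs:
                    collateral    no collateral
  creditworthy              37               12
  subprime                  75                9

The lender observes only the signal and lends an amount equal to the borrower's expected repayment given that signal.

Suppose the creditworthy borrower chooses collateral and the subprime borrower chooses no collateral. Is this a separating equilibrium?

No

If types separate, collateral earns payment 282 and no collateral earns 181.
Creditworthy: collateral gives 282 − 37 = 245; no collateral gives 181 − 12 = 169. No deviation. ✓
Subprime: no collateral gives 181 − 9 = 172; collateral gives 282 − 75 = 207. Would deviate. ✗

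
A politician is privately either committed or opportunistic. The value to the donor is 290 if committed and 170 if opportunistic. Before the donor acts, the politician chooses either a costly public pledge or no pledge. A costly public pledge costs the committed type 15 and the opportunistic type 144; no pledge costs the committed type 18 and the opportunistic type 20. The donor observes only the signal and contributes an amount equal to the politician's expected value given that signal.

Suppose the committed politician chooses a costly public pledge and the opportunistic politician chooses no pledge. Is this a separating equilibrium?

Yes

If types separate, pledge earns payment 290 and no pledge earns 170.
Committed: pledge gives 290 − 15 = 275; no pledge gives 170 − 18 = 152. No deviation. ✓
Opportunistic: no pledge gives 170 − 20 = 150; pledge gives 290 − 144 = 146. No deviation. ✓
Neither type gains from mimicking the other.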